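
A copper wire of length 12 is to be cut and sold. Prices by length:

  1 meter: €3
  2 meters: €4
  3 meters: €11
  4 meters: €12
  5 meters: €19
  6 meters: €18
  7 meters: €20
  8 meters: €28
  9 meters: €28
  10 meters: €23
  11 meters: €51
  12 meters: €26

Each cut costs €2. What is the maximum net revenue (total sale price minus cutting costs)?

Consider every possible first cut. net[k] is the best of p[i]+net[k−i] over all sellable i≤k, charging 2 whenever i<k.
net[1] = 3
net[2] = 4  (first piece 1, then net[1]=3)
net[3] = 11
net[4] = 12  (first piece 1, then net[3]=11)
net[5] = 19
net[6] = 20  (first piece 1, then net[5]=19)
net[7] = 21  (first piece 1, then net[6]=20)
net[8] = 28  (first piece 3, then net[5]=19)
net[9] = 29  (first piece 1, then net[8]=28)
net[10] = 36  (first piece 5, then net[5]=19)
net[11] = 51
net[12] = 52  (first piece 1, then net[11]=51)
One optimal plan: pieces 11 + 1 (1 cut) → €54 − €2 = €52.

52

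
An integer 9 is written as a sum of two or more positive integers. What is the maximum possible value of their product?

27

Let m[k] be the best product for length k (with at least one cut). For each first piece i, the rest contributes max(k−i, m[k−i]).
Small cases: m[2]=1.
m[3] = 1*max(2,1) = 1*2 = 2
m[4] = 2*max(2,1) = 2*2 = 4
m[5] = 2*max(3,2) = 2*3 = 6
m[6] = 3*max(3,2) = 3*3 = 9
m[7] = 2*max(5,6) = 2*6 = 12
m[8] = 2*max(6,9) = 2*9 = 18
m[9] = 3*max(6,9) = 3*9 = 27
One optimal split: 3 + 3 + 3; product 3*3*3 = 27.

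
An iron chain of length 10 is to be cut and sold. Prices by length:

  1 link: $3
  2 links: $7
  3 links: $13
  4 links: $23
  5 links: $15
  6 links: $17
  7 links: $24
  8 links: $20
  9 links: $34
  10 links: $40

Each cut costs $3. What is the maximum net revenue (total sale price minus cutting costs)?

Build r[k] bottom-up: r[k] = max over allowed piece i of (p[i] + r[k−i]) − 3 per cut.
r[1] = 3
r[2] = 7
r[3] = 13
r[4] = 23
r[5] = 23  (first piece 1, then r[4]=23)
r[6] = 27  (first piece 2, then r[4]=23)
r[7] = 33  (first piece 3, then r[4]=23)
r[8] = 43  (first piece 4, then r[4]=23)
r[9] = 43  (first piece 1, then r[8]=43)
r[10] = 47  (first piece 2, then r[8]=43)
One optimal plan: pieces 4 + 4 + 2 (2 cuts) → $53 − $6 = $47.

47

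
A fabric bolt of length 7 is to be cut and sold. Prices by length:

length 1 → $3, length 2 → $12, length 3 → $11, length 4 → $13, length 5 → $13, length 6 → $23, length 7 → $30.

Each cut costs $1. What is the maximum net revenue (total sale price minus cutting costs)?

36

Consider every possible first cut. net[k] is the best of p[i]+net[k−i] over all sellable i≤k, charging 1 whenever i<k.
net[1] = 3
net[2] = max(3+3-1, 12+0) = 12
net[3] = max(3+12-1, 12+3-1, 11+0) = 14
net[4] = max(3+14-1, 12+12-1, 11+3-1, 13+0) = 23
net[5] = max(3+23-1, 12+14-1, 11+12-1, 13+3-1, 13+0) = 25
net[6] = max(3+25-1, 12+23-1, 11+14-1, 13+12-1, 13+3-1, 23+0) = 34
net[7] = max(3+34-1, 12+25-1, 11+23-1, …, 23+3-1, 30+0) = 36
One optimal plan: pieces 2 + 2 + 2 + 1 (3 cuts) → $39 − $3 = $36.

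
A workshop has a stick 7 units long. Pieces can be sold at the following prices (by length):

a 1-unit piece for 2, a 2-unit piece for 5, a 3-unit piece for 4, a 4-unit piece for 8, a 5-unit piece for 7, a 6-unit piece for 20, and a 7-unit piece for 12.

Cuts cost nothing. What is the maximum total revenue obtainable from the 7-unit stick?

Consider every possible first cut. R[k] is the best of p[i]+R[k−i] over all sellable i≤k.
R[1] = 2
R[2] = max(2+2, 5+0) = 5
R[3] = max(2+5, 5+2, 4+0) = 7
R[4] = max(2+7, 5+5, 4+2, 8+0) = 10
R[5] = max(2+10, 5+7, 4+5, 8+2, 7+0) = 12
R[6] = max(2+12, 5+10, 4+7, 8+5, 7+2, 20+0) = 20
R[7] = max(2+20, 5+12, 4+10, …, 20+2, 12+0) = 22
One optimal cutting: 6 + 1 → 20 + 2 = 22.

22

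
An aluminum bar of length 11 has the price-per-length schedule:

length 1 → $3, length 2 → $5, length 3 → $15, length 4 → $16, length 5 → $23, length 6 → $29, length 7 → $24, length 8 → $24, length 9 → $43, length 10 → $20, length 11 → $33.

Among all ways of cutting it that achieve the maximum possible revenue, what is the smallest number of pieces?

Let r[k] be the best obtainable value from length k. For each k, try every first piece i and keep the best of price[i] + r[k−i].
r[1] = 3
r[2] = 6  (first piece 1, then r[1]=3)
r[3] = 15
r[4] = 18  (first piece 1, then r[3]=15)
r[5] = 23
r[6] = 30  (first piece 3, then r[3]=15)
r[7] = 33  (first piece 1, then r[6]=30)
r[8] = 38  (first piece 3, then r[5]=23)
r[9] = 45  (first piece 3, then r[6]=30)
r[10] = 48  (first piece 1, then r[9]=45)
r[11] = 53  (first piece 3, then r[8]=38)
Maximum revenue is $53.
Now minimize piece count subject to staying optimal: for each k, pieces[k] = 1 + min over i with p[i]+r[k−i]=r[k] of pieces[k−i].
pieces[8] = 2
pieces[9] = 3
pieces[10] = 4
pieces[11] = 3

3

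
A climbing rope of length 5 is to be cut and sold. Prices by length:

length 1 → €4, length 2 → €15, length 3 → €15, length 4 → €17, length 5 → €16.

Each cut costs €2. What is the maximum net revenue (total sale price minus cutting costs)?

30

Consider every possible first cut. net[k] is the best of p[i]+net[k−i] over all sellable i≤k, charging 2 whenever i<k.
net[1] = 4
net[2] = max(4+4-2, 15+0) = 15
net[3] = max(4+15-2, 15+4-2, 15+0) = 17
net[4] = max(4+17-2, 15+15-2, 15+4-2, 17+0) = 28
net[5] = max(4+28-2, 15+17-2, 15+15-2, 17+4-2, 16+0) = 30
One optimal plan: pieces 2 + 2 + 1 (2 cuts) → €34 − €4 = €30.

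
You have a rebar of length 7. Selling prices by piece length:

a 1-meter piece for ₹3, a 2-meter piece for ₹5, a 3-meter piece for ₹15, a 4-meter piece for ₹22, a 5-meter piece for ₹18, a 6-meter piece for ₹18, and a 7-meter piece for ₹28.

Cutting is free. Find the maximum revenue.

Let v[k] be the best obtainable value from length k. For each k, try every first piece i and keep the best of price[i] + v[k−i].
v[1] = 3
v[2] = max(3+3, 5+0) = 6
v[3] = max(3+6, 5+3, 15+0) = 15
v[4] = max(3+15, 5+6, 15+3, 22+0) = 22
v[5] = max(3+22, 5+15, 15+6, 22+3, 18+0) = 25
v[6] = max(3+25, 5+22, 15+15, 22+6, 18+3, 18+0) = 30
v[7] = max(3+30, 5+25, 15+22, …, 18+3, 28+0) = 37
One optimal cutting: 4 + 3 → ₹22 + ₹15 = ₹37.

37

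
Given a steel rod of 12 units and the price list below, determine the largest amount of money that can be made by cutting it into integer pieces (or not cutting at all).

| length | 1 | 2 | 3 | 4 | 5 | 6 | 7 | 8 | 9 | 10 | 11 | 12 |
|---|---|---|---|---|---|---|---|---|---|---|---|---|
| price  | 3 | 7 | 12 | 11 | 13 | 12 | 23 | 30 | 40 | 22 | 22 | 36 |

Build r[k] bottom-up: r[k] = max over allowed piece i of (p[i] + r[k−i]).
r[1] = 3
r[2] = 7
r[3] = 12
r[4] = 15  (first piece 1, then r[3]=12)
r[5] = 19  (first piece 2, then r[3]=12)
r[6] = 24  (first piece 3, then r[3]=12)
r[7] = 27  (first piece 1, then r[6]=24)
r[8] = 31  (first piece 2, then r[6]=24)
r[9] = 40
r[10] = 43  (first piece 1, then r[9]=40)
r[11] = 47  (first piece 2, then r[9]=40)
r[12] = 52  (first piece 3, then r[9]=40)
One optimal cutting: 9 + 3 → $40 + $12 = $52.

52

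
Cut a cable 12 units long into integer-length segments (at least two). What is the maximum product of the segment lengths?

81

Define m[k] = max over 1≤i<k of i · max(k−i, m[k−i]); the inner max lets the remainder stay uncut if that's better.
m[2] = 1*max(1,0) = 1*1 = 1
m[3] = 1*max(2,1) = 1*2 = 2
m[4] = 2*max(2,1) = 2*2 = 4
m[5] = 2*max(3,2) = 2*3 = 6
m[6] = 3*max(3,2) = 3*3 = 9
m[7] = 2*max(5,6) = 2*6 = 12
m[8] = 2*max(6,9) = 2*9 = 18
m[9] = 3*max(6,9) = 3*9 = 27
m[10] = 2*max(8,18) = 2*18 = 36
m[11] = 2*max(9,27) = 2*27 = 54
m[12] = 3*max(9,27) = 3*27 = 81
One optimal split: 3 + 3 + 3 + 3; product 3*3*3*3 = 81.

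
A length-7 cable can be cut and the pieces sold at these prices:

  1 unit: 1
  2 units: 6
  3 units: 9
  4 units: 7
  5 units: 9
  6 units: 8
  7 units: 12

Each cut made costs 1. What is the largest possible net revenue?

19

Let r[k] be the best obtainable value from length k. For each k, try every first piece i and keep the best of price[i] + r[k−i] minus the 1 cut fee when i<k.
r[1] = 1
r[2] = max(1+1-1, 6+0) = 6
r[3] = max(1+6-1, 6+1-1, 9+0) = 9
r[4] = max(1+9-1, 6+6-1, 9+1-1, 7+0) = 11
r[5] = max(1+11-1, 6+9-1, 9+6-1, 7+1-1, 9+0) = 14
r[6] = max(1+14-1, 6+11-1, 9+9-1, 7+6-1, 9+1-1, 8+0) = 17
r[7] = max(1+17-1, 6+14-1, 9+11-1, …, 8+1-1, 12+0) = 19
One optimal plan: pieces 3 + 2 + 2 (2 cuts) → 21 − 2 = 19.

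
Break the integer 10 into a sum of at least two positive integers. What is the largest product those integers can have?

36

Let g[k] be the best product for length k (with at least one cut). For each first piece i, the rest contributes max(k−i, g[k−i]).
g[2] = 1*max(1,0) = 1*1 = 1
g[3] = 1*max(2,1) = 1*2 = 2
g[4] = 2*max(2,1) = 2*2 = 4
g[5] = 2*max(3,2) = 2*3 = 6
g[6] = 3*max(3,2) = 3*3 = 9
g[7] = 2*max(5,6) = 2*6 = 12
g[8] = 2*max(6,9) = 2*9 = 18
g[9] = 3*max(6,9) = 3*9 = 27
g[10] = 2*max(8,18) = 2*18 = 36
One optimal split: 3 + 3 + 2 + 2; product 3*3*2*2 = 36.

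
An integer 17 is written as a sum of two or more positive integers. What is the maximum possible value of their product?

Fill f[k] for k=2..17: at each k try every first piece i and multiply by the better of (k−i) uncut or f[k−i].
f[2] = 1*max(1,0) = 1*1 = 1
f[3] = 1*max(2,1) = 1*2 = 2
f[4] = 2*max(2,1) = 2*2 = 4
f[5] = 2*max(3,2) = 2*3 = 6
f[6] = 3*max(3,2) = 3*3 = 9
f[7] = 2*max(5,6) = 2*6 = 12
f[8] = 2*max(6,9) = 2*9 = 18
f[9] = 3*max(6,9) = 3*9 = 27
f[10] = 2*max(8,18) = 2*18 = 36
f[11] = 2*max(9,27) = 2*27 = 54
f[12] = 3*max(9,27) = 3*27 = 81
f[13] = 2*max(11,54) = 2*54 = 108
f[14] = 2*max(12,81) = 2*81 = 162
f[15] = 3*max(12,81) = 3*81 = 243
f[16] = 2*max(14,162) = 2*162 = 324
f[17] = 2*max(15,243) = 2*243 = 486
One optimal split: 3 + 3 + 3 + 3 + 3 + 2; product 3*3*3*3*3*2 = 486.

486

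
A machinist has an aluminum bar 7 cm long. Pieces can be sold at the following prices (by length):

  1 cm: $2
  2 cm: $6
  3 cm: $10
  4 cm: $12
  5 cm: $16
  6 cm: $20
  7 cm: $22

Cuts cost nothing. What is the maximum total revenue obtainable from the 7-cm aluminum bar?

Consider every possible first cut. v[k] is the best of p[i]+v[k−i] over all sellable i≤k.
v[1] = 2
v[2] = max(2+2, 6+0) = 6
v[3] = max(2+6, 6+2, 10+0) = 10
v[4] = max(2+10, 6+6, 10+2, 12+0) = 12
v[5] = max(2+12, 6+10, 10+6, 12+2, 16+0) = 16
v[6] = max(2+16, 6+12, 10+10, 12+6, 16+2, 20+0) = 20
v[7] = max(2+20, 6+16, 10+12, …, 20+2, 22+0) = 22
One optimal cutting: 3 + 3 + 1 → $10 + $10 + $2 = $22.

22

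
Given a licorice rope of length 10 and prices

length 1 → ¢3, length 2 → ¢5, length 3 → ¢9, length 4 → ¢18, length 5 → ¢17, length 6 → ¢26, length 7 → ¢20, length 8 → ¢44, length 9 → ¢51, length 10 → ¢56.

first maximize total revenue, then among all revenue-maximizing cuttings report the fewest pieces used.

Let r[k] be the best obtainable value from length k. For each k, try every first piece i and keep the best of price[i] + r[k−i].
r[1] = 3
r[2] = max(3+3, 5+0) = 6
r[3] = max(3+6, 5+3, 9+0) = 9
r[4] = max(3+9, 5+6, 9+3, 18+0) = 18
r[5] = max(3+18, 5+9, 9+6, 18+3, 17+0) = 21
r[6] = max(3+21, 5+18, 9+9, 18+6, 17+3, 26+0) = 26
r[7] = max(3+26, 5+21, 9+18, …, 26+3, 20+0) = 29
r[8] = max(3+29, 5+26, 9+21, …, 20+3, 44+0) = 44
r[9] = max(3+44, 5+29, 9+26, …, 44+3, 51+0) = 51
r[10] = max(3+51, 5+44, 9+29, …, 51+3, 56+0) = 56
Maximum revenue is ¢56.
Now minimize piece count subject to staying optimal: for each k, pieces[k] = 1 + min over i with p[i]+r[k−i]=r[k] of pieces[k−i].
pieces[7] = 2
pieces[8] = 1
pieces[9] = 1
pieces[10] = 1

1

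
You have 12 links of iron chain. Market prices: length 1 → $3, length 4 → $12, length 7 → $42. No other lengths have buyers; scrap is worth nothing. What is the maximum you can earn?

57

Build f[k] bottom-up: f[k] = max over allowed piece i of (p[i] + f[k−i]).
f[1] = 3
f[2] = 6  (first piece 1, then f[1]=3)
f[3] = 9  (first piece 1, then f[2]=6)
f[4] = max(3+9, 12+0) = 12
f[5] = max(3+12, 12+3) = 15
f[6] = max(3+15, 12+6) = 18
f[7] = max(3+18, 12+9, 42+0) = 42
f[8] = max(3+42, 12+12, 42+3) = 45
f[9] = max(3+45, 12+15, 42+6) = 48
f[10] = max(3+48, 12+18, 42+9) = 51
f[11] = max(3+51, 12+42, 42+12) = 54
f[12] = max(3+54, 12+45, 42+15) = 57
One optimal cutting: 7 + 1 + 1 + 1 + 1 + 1 → $57.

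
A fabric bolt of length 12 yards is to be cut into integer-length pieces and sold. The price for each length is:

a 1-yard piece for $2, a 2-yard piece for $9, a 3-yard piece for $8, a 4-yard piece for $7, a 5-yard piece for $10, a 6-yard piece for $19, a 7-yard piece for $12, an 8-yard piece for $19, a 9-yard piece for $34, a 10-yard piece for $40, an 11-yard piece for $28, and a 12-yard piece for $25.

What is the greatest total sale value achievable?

54

Let R[k] be the best obtainable value from length k. For each k, try every first piece i and keep the best of price[i] + R[k−i].
R[1] = 2
R[2] = 9
R[3] = 11  (first piece 1, then R[2]=9)
R[4] = 18  (first piece 2, then R[2]=9)
R[5] = 20  (first piece 1, then R[4]=18)
R[6] = 27  (first piece 2, then R[4]=18)
R[7] = 29  (first piece 1, then R[6]=27)
R[8] = 36  (first piece 2, then R[6]=27)
R[9] = 38  (first piece 1, then R[8]=36)
R[10] = 45  (first piece 2, then R[8]=36)
R[11] = 47  (first piece 1, then R[10]=45)
R[12] = 54  (first piece 2, then R[10]=45)
One optimal cutting: 2 + 2 + 2 + 2 + 2 + 2 → $9 + $9 + $9 + $9 + $9 + $9 = $54.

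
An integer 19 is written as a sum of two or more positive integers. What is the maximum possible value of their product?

972

Let f[k] be the best product for length k (with at least one cut). For each first piece i, the rest contributes max(k−i, f[k−i]).
f[2] = 1·max(1,0) = 1·1 = 1
f[3] = 1·max(2,1) = 1·2 = 2
f[4] = 2·max(2,1) = 2·2 = 4
f[5] = 2·max(3,2) = 2·3 = 6
f[6] = 3·max(3,2) = 3·3 = 9
f[7] = 2·max(5,6) = 2·6 = 12
f[8] = 2·max(6,9) = 2·9 = 18
f[9] = 3·max(6,9) = 3·9 = 27
f[10] = 2·max(8,18) = 2·18 = 36
f[11] = 2·max(9,27) = 2·27 = 54
f[12] = 3·max(9,27) = 3·27 = 81
f[13] = 2·max(11,54) = 2·54 = 108
f[14] = 2·max(12,81) = 2·81 = 162
f[15] = 3·max(12,81) = 3·81 = 243
f[16] = 2·max(14,162) = 2·162 = 324
f[17] = 2·max(15,243) = 2·243 = 486
f[18] = 3·max(15,243) = 3·243 = 729
f[19] = 2·max(17,486) = 2·486 = 972
One optimal split: 3 + 3 + 3 + 3 + 3 + 2 + 2; product 3·3·3·3·3·2·2 = 972.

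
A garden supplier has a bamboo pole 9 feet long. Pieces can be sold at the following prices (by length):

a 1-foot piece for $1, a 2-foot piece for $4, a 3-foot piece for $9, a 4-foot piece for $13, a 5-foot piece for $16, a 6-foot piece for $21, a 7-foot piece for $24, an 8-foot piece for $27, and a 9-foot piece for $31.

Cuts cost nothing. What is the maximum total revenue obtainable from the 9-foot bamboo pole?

31

Build R[k] bottom-up: R[k] = max over allowed piece i of (p[i] + R[k−i]).
R[1] = 1
R[2] = 4
R[3] = 9
R[4] = 13
R[5] = 16
R[6] = 21
R[7] = 24
R[8] = 27
R[9] = 31
Best is to sell the whole 9-foot piece uncut for $31.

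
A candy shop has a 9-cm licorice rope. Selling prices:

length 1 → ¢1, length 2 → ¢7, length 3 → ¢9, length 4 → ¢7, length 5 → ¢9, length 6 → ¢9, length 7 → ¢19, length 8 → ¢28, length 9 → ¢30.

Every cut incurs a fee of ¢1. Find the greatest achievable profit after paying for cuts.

30

Consider every possible first cut. v[k] is the best of p[i]+v[k−i] over all sellable i≤k, charging 1 whenever i<k.
v[1] = 1
v[2] = max(1+1-1, 7+0) = 7
v[3] = max(1+7-1, 7+1-1, 9+0) = 9
v[4] = max(1+9-1, 7+7-1, 9+1-1, 7+0) = 13
v[5] = max(1+13-1, 7+9-1, 9+7-1, 7+1-1, 9+0) = 15
v[6] = max(1+15-1, 7+13-1, 9+9-1, 7+7-1, 9+1-1, 9+0) = 19
v[7] = max(1+19-1, 7+15-1, 9+13-1, …, 9+1-1, 19+0) = 21
v[8] = max(1+21-1, 7+19-1, 9+15-1, …, 19+1-1, 28+0) = 28
v[9] = max(1+28-1, 7+21-1, 9+19-1, …, 28+1-1, 30+0) = 30
Best is to make no cuts and sell whole for ¢30.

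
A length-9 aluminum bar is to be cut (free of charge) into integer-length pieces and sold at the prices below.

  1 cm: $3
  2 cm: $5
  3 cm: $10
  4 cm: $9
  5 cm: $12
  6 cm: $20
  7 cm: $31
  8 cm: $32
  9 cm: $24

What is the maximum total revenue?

Build R[k] bottom-up: R[k] = max over allowed piece i of (p[i] + R[k−i]).
R[1] = 3
R[2] = max(3+3, 5+0) = 6
R[3] = max(3+6, 5+3, 10+0) = 10
R[4] = max(3+10, 5+6, 10+3, 9+0) = 13
R[5] = max(3+13, 5+10, 10+6, 9+3, 12+0) = 16
R[6] = max(3+16, 5+13, 10+10, 9+6, 12+3, 20+0) = 20
R[7] = max(3+20, 5+16, 10+13, …, 20+3, 31+0) = 31
R[8] = max(3+31, 5+20, 10+16, …, 31+3, 32+0) = 34
R[9] = max(3+34, 5+31, 10+20, …, 32+3, 24+0) = 37
One optimal cutting: 7 + 1 + 1 → $31 + $3 + $3 = $37.

37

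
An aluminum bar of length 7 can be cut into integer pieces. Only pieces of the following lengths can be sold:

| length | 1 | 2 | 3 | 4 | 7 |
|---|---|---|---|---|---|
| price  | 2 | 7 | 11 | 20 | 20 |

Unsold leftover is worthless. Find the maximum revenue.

31

Let r[k] be the best obtainable value from length k. For each k, try every first piece i and keep the best of price[i] + r[k−i].
r[1] = 2
r[2] = max(2+2, 7+0) = 7
r[3] = max(2+7, 7+2, 11+0) = 11
r[4] = max(2+11, 7+7, 11+2, 20+0) = 20
r[5] = max(2+20, 7+11, 11+7, 20+2) = 22
r[6] = max(2+22, 7+20, 11+11, 20+7) = 27
r[7] = max(2+27, 7+22, 11+20, 20+11, 20+0) = 31
One optimal cutting: 4 + 3 → $31.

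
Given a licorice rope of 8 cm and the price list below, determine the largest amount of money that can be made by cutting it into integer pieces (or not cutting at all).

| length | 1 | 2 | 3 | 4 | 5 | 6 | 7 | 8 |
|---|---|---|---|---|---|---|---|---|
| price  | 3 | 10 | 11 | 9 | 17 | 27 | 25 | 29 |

Consider every possible first cut. r[k] is the best of p[i]+r[k−i] over all sellable i≤k.
r[1] = 3
r[2] = max(3+3, 10+0) = 10
r[3] = max(3+10, 10+3, 11+0) = 13
r[4] = max(3+13, 10+10, 11+3, 9+0) = 20
r[5] = max(3+20, 10+13, 11+10, 9+3, 17+0) = 23
r[6] = max(3+23, 10+20, 11+13, 9+10, 17+3, 27+0) = 30
r[7] = max(3+30, 10+23, 11+20, …, 27+3, 25+0) = 33
r[8] = max(3+33, 10+30, 11+23, …, 25+3, 29+0) = 40
One optimal cutting: 2 + 2 + 2 + 2 → ¢10 + ¢10 + ¢10 + ¢10 = ¢40.

40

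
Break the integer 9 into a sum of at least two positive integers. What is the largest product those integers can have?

Let P[k] be the best product for length k (with at least one cut). For each first piece i, the rest contributes max(k−i, P[k−i]).
P[2] = 1×max(1,0) = 1×1 = 1
P[3] = 1×max(2,1) = 1×2 = 2
P[4] = 2×max(2,1) = 2×2 = 4
P[5] = 2×max(3,2) = 2×3 = 6
P[6] = 3×max(3,2) = 3×3 = 9
P[7] = 2×max(5,6) = 2×6 = 12
P[8] = 2×max(6,9) = 2×9 = 18
P[9] = 3×max(6,9) = 3×9 = 27
One optimal split: 3 + 3 + 3; product 3×3×3 = 27.

27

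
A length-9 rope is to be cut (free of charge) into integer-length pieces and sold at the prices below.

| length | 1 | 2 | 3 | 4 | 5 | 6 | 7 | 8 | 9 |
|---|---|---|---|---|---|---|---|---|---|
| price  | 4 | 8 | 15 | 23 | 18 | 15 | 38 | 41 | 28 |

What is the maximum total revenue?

50

Let v[k] be the best obtainable value from length k. For each k, try every first piece i and keep the best of price[i] + v[k−i].
v[1] = 4
v[2] = 8  (first piece 1, then v[1]=4)
v[3] = 15
v[4] = 23
v[5] = 27  (first piece 1, then v[4]=23)
v[6] = 31  (first piece 1, then v[5]=27)
v[7] = 38  (first piece 3, then v[4]=23)
v[8] = 46  (first piece 4, then v[4]=23)
v[9] = 50  (first piece 1, then v[8]=46)
One optimal cutting: 4 + 4 + 1 → $23 + $23 + $4 = $50.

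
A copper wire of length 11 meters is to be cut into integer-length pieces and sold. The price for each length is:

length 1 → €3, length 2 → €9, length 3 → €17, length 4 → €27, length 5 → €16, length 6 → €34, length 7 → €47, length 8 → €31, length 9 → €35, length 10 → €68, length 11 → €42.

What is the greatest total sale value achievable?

74

Build v[k] bottom-up: v[k] = max over allowed piece i of (p[i] + v[k−i]).
v[1] = 3
v[2] = max(3+3, 9+0) = 9
v[3] = max(3+9, 9+3, 17+0) = 17
v[4] = max(3+17, 9+9, 17+3, 27+0) = 27
v[5] = max(3+27, 9+17, 17+9, 27+3, 16+0) = 30
v[6] = max(3+30, 9+27, 17+17, 27+9, 16+3, 34+0) = 36
v[7] = max(3+36, 9+30, 17+27, …, 34+3, 47+0) = 47
v[8] = max(3+47, 9+36, 17+30, …, 47+3, 31+0) = 54
v[9] = max(3+54, 9+47, 17+36, …, 31+3, 35+0) = 57
v[10] = max(3+57, 9+54, 17+47, …, 35+3, 68+0) = 68
v[11] = max(3+68, 9+57, 17+54, …, 68+3, 42+0) = 74
One optimal cutting: 7 + 4 → €47 + €27 = €74.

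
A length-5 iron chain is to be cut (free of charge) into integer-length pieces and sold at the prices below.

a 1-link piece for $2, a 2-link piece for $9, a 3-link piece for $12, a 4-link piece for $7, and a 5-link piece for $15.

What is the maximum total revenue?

21

Consider every possible first cut. best[k] is the best of p[i]+best[k−i] over all sellable i≤k.
best[1] = 2
best[2] = max(2+2, 9+0) = 9
best[3] = max(2+9, 9+2, 12+0) = 12
best[4] = max(2+12, 9+9, 12+2, 7+0) = 18
best[5] = max(2+18, 9+12, 12+9, 7+2, 15+0) = 21
One optimal cutting: 3 + 2 → $12 + $9 = $21.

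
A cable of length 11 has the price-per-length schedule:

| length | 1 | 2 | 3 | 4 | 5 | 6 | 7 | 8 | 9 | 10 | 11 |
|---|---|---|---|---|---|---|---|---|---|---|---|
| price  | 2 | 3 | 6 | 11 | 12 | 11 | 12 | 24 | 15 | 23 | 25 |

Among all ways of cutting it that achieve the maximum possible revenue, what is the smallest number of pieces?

2

Let r[k] be the best obtainable value from length k. For each k, try every first piece i and keep the best of price[i] + r[k−i].
r[1] = 2
r[2] = max(2+2, 3+0) = 4
r[3] = max(2+4, 3+2, 6+0) = 6
r[4] = max(2+6, 3+4, 6+2, 11+0) = 11
r[5] = max(2+11, 3+6, 6+4, 11+2, 12+0) = 13
r[6] = max(2+13, 3+11, 6+6, 11+4, 12+2, 11+0) = 15
r[7] = max(2+15, 3+13, 6+11, …, 11+2, 12+0) = 17
r[8] = max(2+17, 3+15, 6+13, …, 12+2, 24+0) = 24
r[9] = max(2+24, 3+17, 6+15, …, 24+2, 15+0) = 26
r[10] = max(2+26, 3+24, 6+17, …, 15+2, 23+0) = 28
r[11] = max(2+28, 3+26, 6+24, …, 23+2, 25+0) = 30
Maximum revenue is 30.
Now minimize piece count subject to staying optimal: for each k, pieces[k] = 1 + min over i with p[i]+r[k−i]=r[k] of pieces[k−i].
pieces[8] = 1
pieces[9] = 2
pieces[10] = 3
pieces[11] = 2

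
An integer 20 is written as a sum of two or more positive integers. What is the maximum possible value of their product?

Let g[k] be the best product for length k (with at least one cut). For each first piece i, the rest contributes max(k−i, g[k−i]).
Small cases: g[2]=1, g[3]=2, g[4]=4, g[5]=6, g[6]=9, g[7]=12, g[8]=18, g[9]=27, g[10]=36, g[11]=54, g[12]=81, g[13]=108, g[14]=162.
g[15] = 3*max(12,81) = 3*81 = 243
g[16] = 2*max(14,162) = 2*162 = 324
g[17] = 2*max(15,243) = 2*243 = 486
g[18] = 3*max(15,243) = 3*243 = 729
g[19] = 2*max(17,486) = 2*486 = 972
g[20] = 2*max(18,729) = 2*729 = 1458
One optimal split: 3 + 3 + 3 + 3 + 3 + 3 + 2; product 3*3*3*3*3*3*2 = 1458.

1458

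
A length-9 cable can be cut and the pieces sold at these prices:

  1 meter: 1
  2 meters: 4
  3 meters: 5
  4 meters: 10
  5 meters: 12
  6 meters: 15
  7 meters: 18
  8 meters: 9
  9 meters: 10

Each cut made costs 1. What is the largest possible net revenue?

21

Let net[k] be the best obtainable value from length k. For each k, try every first piece i and keep the best of price[i] + net[k−i] minus the 1 cut fee when i<k.
net[1] = 1
net[2] = 4
net[3] = 5
net[4] = 10
net[5] = 12
net[6] = 15
net[7] = 18
net[8] = 19  (first piece 4, then net[4]=10)
net[9] = 21  (first piece 2, then net[7]=18)
One optimal plan: pieces 7 + 2 (1 cut) → 22 − 1 = 21.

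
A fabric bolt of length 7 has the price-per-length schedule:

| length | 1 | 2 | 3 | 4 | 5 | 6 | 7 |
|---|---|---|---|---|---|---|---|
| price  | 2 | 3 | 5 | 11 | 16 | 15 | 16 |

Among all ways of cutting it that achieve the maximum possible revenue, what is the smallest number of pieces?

3

Let r[k] be the best obtainable value from length k. For each k, try every first piece i and keep the best of price[i] + r[k−i].
r[1] = 2
r[2] = max(2+2, 3+0) = 4
r[3] = max(2+4, 3+2, 5+0) = 6
r[4] = max(2+6, 3+4, 5+2, 11+0) = 11
r[5] = max(2+11, 3+6, 5+4, 11+2, 16+0) = 16
r[6] = max(2+16, 3+11, 5+6, 11+4, 16+2, 15+0) = 18
r[7] = max(2+18, 3+16, 5+11, …, 15+2, 16+0) = 20
Maximum revenue is $20.
Now minimize piece count subject to staying optimal: for each k, pieces[k] = 1 + min over i with p[i]+r[k−i]=r[k] of pieces[k−i].
pieces[4] = 1
pieces[5] = 1
pieces[6] = 2
pieces[7] = 3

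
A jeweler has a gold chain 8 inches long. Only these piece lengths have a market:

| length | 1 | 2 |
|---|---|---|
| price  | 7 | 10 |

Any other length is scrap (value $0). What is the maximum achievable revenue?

56

Build best[k] bottom-up: best[k] = max over allowed piece i of (p[i] + best[k−i]).
best[1] = 7
best[2] = max(7+7, 10+0) = 14
best[3] = max(7+14, 10+7) = 21
best[4] = max(7+21, 10+14) = 28
best[5] = max(7+28, 10+21) = 35
best[6] = max(7+35, 10+28) = 42
best[7] = max(7+42, 10+35) = 49
best[8] = max(7+49, 10+42) = 56
One optimal cutting: 1 + 1 + 1 + 1 + 1 + 1 + 1 + 1 → $56.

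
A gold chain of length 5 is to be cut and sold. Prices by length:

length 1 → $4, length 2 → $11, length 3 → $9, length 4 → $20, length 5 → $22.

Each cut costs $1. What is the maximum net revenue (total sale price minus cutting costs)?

Build v[k] bottom-up: v[k] = max over allowed piece i of (p[i] + v[k−i]) − 1 per cut.
v[1] = 4
v[2] = max(4+4-1, 11+0) = 11
v[3] = max(4+11-1, 11+4-1, 9+0) = 14
v[4] = max(4+14-1, 11+11-1, 9+4-1, 20+0) = 21
v[5] = max(4+21-1, 11+14-1, 9+11-1, 20+4-1, 22+0) = 24
One optimal plan: pieces 2 + 2 + 1 (2 cuts) → $26 − $2 = $24.

24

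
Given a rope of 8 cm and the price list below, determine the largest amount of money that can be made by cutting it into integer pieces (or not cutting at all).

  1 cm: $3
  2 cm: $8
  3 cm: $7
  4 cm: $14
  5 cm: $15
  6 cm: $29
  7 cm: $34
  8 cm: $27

Build R[k] bottom-up: R[k] = max over allowed piece i of (p[i] + R[k−i]).
R[1] = 3
R[2] = 8
R[3] = 11  (first piece 1, then R[2]=8)
R[4] = 16  (first piece 2, then R[2]=8)
R[5] = 19  (first piece 1, then R[4]=16)
R[6] = 29
R[7] = 34
R[8] = 37  (first piece 1, then R[7]=34)
One optimal cutting: 7 + 1 → $34 + $3 = $37.

37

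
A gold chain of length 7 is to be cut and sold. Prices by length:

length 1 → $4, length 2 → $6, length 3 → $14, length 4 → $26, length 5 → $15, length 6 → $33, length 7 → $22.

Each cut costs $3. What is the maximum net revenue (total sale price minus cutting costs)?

Consider every possible first cut. v[k] is the best of p[i]+v[k−i] over all sellable i≤k, charging 3 whenever i<k.
v[1] = 4
v[2] = 6
v[3] = 14
v[4] = 26
v[5] = 27  (first piece 1, then v[4]=26)
v[6] = 33
v[7] = 37  (first piece 3, then v[4]=26)
One optimal plan: pieces 4 + 3 (1 cut) → $40 − $3 = $37.

37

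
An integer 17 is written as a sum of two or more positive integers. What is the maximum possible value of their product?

Let P[k] be the best product for length k (with at least one cut). For each first piece i, the rest contributes max(k−i, P[k−i]).
Small cases: P[2]=1, P[3]=2, P[4]=4, P[5]=6, P[6]=9, P[7]=12, P[8]=18, P[9]=27.
P[10] = 2×max(8,18) = 2×18 = 36
P[11] = 2×max(9,27) = 2×27 = 54
P[12] = 3×max(9,27) = 3×27 = 81
P[13] = 2×max(11,54) = 2×54 = 108
P[14] = 2×max(12,81) = 2×81 = 162
P[15] = 3×max(12,81) = 3×81 = 243
P[16] = 2×max(14,162) = 2×162 = 324
P[17] = 2×max(15,243) = 2×243 = 486
One optimal split: 3 + 3 + 3 + 3 + 3 + 2; product 3×3×3×3×3×2 = 486.

486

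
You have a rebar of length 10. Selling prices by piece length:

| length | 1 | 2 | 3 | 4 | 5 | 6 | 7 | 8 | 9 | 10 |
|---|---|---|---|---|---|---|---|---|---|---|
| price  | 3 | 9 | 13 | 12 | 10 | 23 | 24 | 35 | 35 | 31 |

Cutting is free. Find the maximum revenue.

45

Let v[k] be the best obtainable value from length k. For each k, try every first piece i and keep the best of price[i] + v[k−i].
v[1] = 3
v[2] = max(3+3, 9+0) = 9
v[3] = max(3+9, 9+3, 13+0) = 13
v[4] = max(3+13, 9+9, 13+3, 12+0) = 18
v[5] = max(3+18, 9+13, 13+9, 12+3, 10+0) = 22
v[6] = max(3+22, 9+18, 13+13, 12+9, 10+3, 23+0) = 27
v[7] = max(3+27, 9+22, 13+18, …, 23+3, 24+0) = 31
v[8] = max(3+31, 9+27, 13+22, …, 24+3, 35+0) = 36
v[9] = max(3+36, 9+31, 13+27, …, 35+3, 35+0) = 40
v[10] = max(3+40, 9+36, 13+31, …, 35+3, 31+0) = 45
One optimal cutting: 2 + 2 + 2 + 2 + 2 → ₹9 + ₹9 + ₹9 + ₹9 + ₹9 = ₹45.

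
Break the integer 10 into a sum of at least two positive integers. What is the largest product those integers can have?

Define f[k] = max over 1≤i<k of i · max(k−i, f[k−i]); the inner max lets the remainder stay uncut if that's better.
f[2] = 1·max(1,0) = 1·1 = 1
f[3] = 1·max(2,1) = 1·2 = 2
f[4] = 2·max(2,1) = 2·2 = 4
f[5] = 2·max(3,2) = 2·3 = 6
f[6] = 3·max(3,2) = 3·3 = 9
f[7] = 2·max(5,6) = 2·6 = 12
f[8] = 2·max(6,9) = 2·9 = 18
f[9] = 3·max(6,9) = 3·9 = 27
f[10] = 2·max(8,18) = 2·18 = 36
One optimal split: 3 + 3 + 2 + 2; product 3·3·2·2 = 36.

36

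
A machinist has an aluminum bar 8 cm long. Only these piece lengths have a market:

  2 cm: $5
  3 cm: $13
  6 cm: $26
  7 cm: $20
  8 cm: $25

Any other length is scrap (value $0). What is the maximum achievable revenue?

Let r[k] be the best obtainable value from length k. For each k, try every first piece i and keep the best of price[i] + r[k−i].
r[1] = 0
r[2] = 5
r[3] = 13
r[4] = 13
r[5] = 18  (first piece 2, then r[3]=13)
r[6] = 26  (first piece 3, then r[3]=13)
r[7] = 26
r[8] = 31  (first piece 2, then r[6]=26)
One optimal cutting: 3 + 3 + 2 → $31.

31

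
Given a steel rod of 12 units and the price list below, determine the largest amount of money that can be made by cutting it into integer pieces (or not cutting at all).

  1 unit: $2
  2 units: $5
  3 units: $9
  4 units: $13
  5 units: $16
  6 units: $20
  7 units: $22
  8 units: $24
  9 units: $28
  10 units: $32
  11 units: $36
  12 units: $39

40

Let R[k] be the best obtainable value from length k. For each k, try every first piece i and keep the best of price[i] + R[k−i].
R[1] = 2
R[2] = max(2+2, 5+0) = 5
R[3] = max(2+5, 5+2, 9+0) = 9
R[4] = max(2+9, 5+5, 9+2, 13+0) = 13
R[5] = max(2+13, 5+9, 9+5, 13+2, 16+0) = 16
R[6] = max(2+16, 5+13, 9+9, 13+5, 16+2, 20+0) = 20
R[7] = max(2+20, 5+16, 9+13, …, 20+2, 22+0) = 22
R[8] = max(2+22, 5+20, 9+16, …, 22+2, 24+0) = 26
R[9] = max(2+26, 5+22, 9+20, …, 24+2, 28+0) = 29
R[10] = max(2+29, 5+26, 9+22, …, 28+2, 32+0) = 33
R[11] = max(2+33, 5+29, 9+26, …, 32+2, 36+0) = 36
R[12] = max(2+36, 5+33, 9+29, …, 36+2, 39+0) = 40
One optimal cutting: 6 + 6 → $20 + $20 = $40.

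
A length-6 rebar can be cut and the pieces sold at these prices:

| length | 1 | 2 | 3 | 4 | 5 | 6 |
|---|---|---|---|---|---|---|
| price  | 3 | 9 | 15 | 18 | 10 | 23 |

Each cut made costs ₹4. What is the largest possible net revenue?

Consider every possible first cut. r[k] is the best of p[i]+r[k−i] over all sellable i≤k, charging 4 whenever i<k.
r[1] = 3
r[2] = max(3+3-4, 9+0) = 9
r[3] = max(3+9-4, 9+3-4, 15+0) = 15
r[4] = max(3+15-4, 9+9-4, 15+3-4, 18+0) = 18
r[5] = max(3+18-4, 9+15-4, 15+9-4, 18+3-4, 10+0) = 20
r[6] = max(3+20-4, 9+18-4, 15+15-4, 18+9-4, 10+3-4, 23+0) = 26
One optimal plan: pieces 3 + 3 (1 cut) → ₹30 − ₹4 = ₹26.

26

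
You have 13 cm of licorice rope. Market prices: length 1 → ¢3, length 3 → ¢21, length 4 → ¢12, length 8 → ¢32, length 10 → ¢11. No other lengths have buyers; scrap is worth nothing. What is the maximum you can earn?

Let f[k] be the best obtainable value from length k. For each k, try every first piece i and keep the best of price[i] + f[k−i].
f[1] = 3
f[2] = 6  (first piece 1, then f[1]=3)
f[3] = 21
f[4] = 24  (first piece 1, then f[3]=21)
f[5] = 27  (first piece 1, then f[4]=24)
f[6] = 42  (first piece 3, then f[3]=21)
f[7] = 45  (first piece 1, then f[6]=42)
f[8] = 48  (first piece 1, then f[7]=45)
f[9] = 63  (first piece 3, then f[6]=42)
f[10] = 66  (first piece 1, then f[9]=63)
f[11] = 69  (first piece 1, then f[10]=66)
f[12] = 84  (first piece 3, then f[9]=63)
f[13] = 87  (first piece 1, then f[12]=84)
One optimal cutting: 3 + 3 + 3 + 3 + 1 → ¢87.

87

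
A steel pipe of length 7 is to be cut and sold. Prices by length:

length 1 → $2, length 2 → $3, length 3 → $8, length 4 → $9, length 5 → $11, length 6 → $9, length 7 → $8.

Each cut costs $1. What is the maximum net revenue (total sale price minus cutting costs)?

16

Let net[k] be the best obtainable value from length k. For each k, try every first piece i and keep the best of price[i] + net[k−i] minus the 1 cut fee when i<k.
net[1] = 2
net[2] = 3  (first piece 1, then net[1]=2)
net[3] = 8
net[4] = 9  (first piece 1, then net[3]=8)
net[5] = 11
net[6] = 15  (first piece 3, then net[3]=8)
net[7] = 16  (first piece 1, then net[6]=15)
One optimal plan: pieces 3 + 3 + 1 (2 cuts) → $18 − $2 = $16.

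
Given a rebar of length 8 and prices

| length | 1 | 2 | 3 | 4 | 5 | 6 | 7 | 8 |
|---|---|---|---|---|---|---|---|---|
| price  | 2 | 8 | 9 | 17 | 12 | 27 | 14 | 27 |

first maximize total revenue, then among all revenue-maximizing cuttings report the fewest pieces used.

Build r[k] bottom-up: r[k] = max over allowed piece i of (p[i] + r[k−i]).
r[1] = 2
r[2] = max(2+2, 8+0) = 8
r[3] = max(2+8, 8+2, 9+0) = 10
r[4] = max(2+10, 8+8, 9+2, 17+0) = 17
r[5] = max(2+17, 8+10, 9+8, 17+2, 12+0) = 19
r[6] = max(2+19, 8+17, 9+10, 17+8, 12+2, 27+0) = 27
r[7] = max(2+27, 8+19, 9+17, …, 27+2, 14+0) = 29
r[8] = max(2+29, 8+27, 9+19, …, 14+2, 27+0) = 35
Maximum revenue is ₹35.
Now minimize piece count subject to staying optimal: for each k, pieces[k] = 1 + min over i with p[i]+r[k−i]=r[k] of pieces[k−i].
pieces[5] = 2
pieces[6] = 1
pieces[7] = 2
pieces[8] = 2

2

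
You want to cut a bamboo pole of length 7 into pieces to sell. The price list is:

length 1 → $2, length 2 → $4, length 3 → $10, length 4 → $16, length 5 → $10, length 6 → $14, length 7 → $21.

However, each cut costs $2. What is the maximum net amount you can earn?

Build net[k] bottom-up: net[k] = max over allowed piece i of (p[i] + net[k−i]) − 2 per cut.
net[1] = 2
net[2] = 4
net[3] = 10
net[4] = 16
net[5] = 16  (first piece 1, then net[4]=16)
net[6] = 18  (first piece 2, then net[4]=16)
net[7] = 24  (first piece 3, then net[4]=16)
One optimal plan: pieces 4 + 3 (1 cut) → $26 − $2 = $24.

24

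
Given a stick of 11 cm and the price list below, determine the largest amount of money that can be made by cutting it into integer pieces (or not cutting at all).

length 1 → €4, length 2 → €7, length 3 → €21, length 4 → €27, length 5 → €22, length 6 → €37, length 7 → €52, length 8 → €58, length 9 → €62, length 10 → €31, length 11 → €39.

79

Build r[k] bottom-up: r[k] = max over allowed piece i of (p[i] + r[k−i]).
r[1] = 4
r[2] = 8  (first piece 1, then r[1]=4)
r[3] = 21
r[4] = 27
r[5] = 31  (first piece 1, then r[4]=27)
r[6] = 42  (first piece 3, then r[3]=21)
r[7] = 52
r[8] = 58
r[9] = 63  (first piece 3, then r[6]=42)
r[10] = 73  (first piece 3, then r[7]=52)
r[11] = 79  (first piece 3, then r[8]=58)
One optimal cutting: 8 + 3 → €58 + €21 = €79.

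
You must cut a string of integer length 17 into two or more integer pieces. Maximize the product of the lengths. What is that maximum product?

486

Define f[k] = max over 1≤i<k of i · max(k−i, f[k−i]); the inner max lets the remainder stay uncut if that's better.
f[2] = 1·max(1,0) = 1·1 = 1
f[3] = 1·max(2,1) = 1·2 = 2
f[4] = 2·max(2,1) = 2·2 = 4
f[5] = 2·max(3,2) = 2·3 = 6
f[6] = 3·max(3,2) = 3·3 = 9
f[7] = 2·max(5,6) = 2·6 = 12
f[8] = 2·max(6,9) = 2·9 = 18
f[9] = 3·max(6,9) = 3·9 = 27
f[10] = 2·max(8,18) = 2·18 = 36
f[11] = 2·max(9,27) = 2·27 = 54
f[12] = 3·max(9,27) = 3·27 = 81
f[13] = 2·max(11,54) = 2·54 = 108
f[14] = 2·max(12,81) = 2·81 = 162
f[15] = 3·max(12,81) = 3·81 = 243
f[16] = 2·max(14,162) = 2·162 = 324
f[17] = 2·max(15,243) = 2·243 = 486
One optimal split: 3 + 3 + 3 + 3 + 3 + 2; product 3·3·3·3·3·2 = 486.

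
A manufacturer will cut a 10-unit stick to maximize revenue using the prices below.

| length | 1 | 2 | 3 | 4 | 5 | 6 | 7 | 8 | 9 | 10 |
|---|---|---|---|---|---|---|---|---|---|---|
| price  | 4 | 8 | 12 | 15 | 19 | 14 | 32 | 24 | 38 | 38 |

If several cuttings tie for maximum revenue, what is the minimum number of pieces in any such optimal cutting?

2

Let r[k] be the best obtainable value from length k. For each k, try every first piece i and keep the best of price[i] + r[k−i].
r[1] = 4
r[2] = 8  (first piece 1, then r[1]=4)
r[3] = 12  (first piece 1, then r[2]=8)
r[4] = 16  (first piece 1, then r[3]=12)
r[5] = 20  (first piece 1, then r[4]=16)
r[6] = 24  (first piece 1, then r[5]=20)
r[7] = 32
r[8] = 36  (first piece 1, then r[7]=32)
r[9] = 40  (first piece 1, then r[8]=36)
r[10] = 44  (first piece 1, then r[9]=40)
Maximum revenue is 44.
Now minimize piece count subject to staying optimal: for each k, pieces[k] = 1 + min over i with p[i]+r[k−i]=r[k] of pieces[k−i].
pieces[7] = 1
pieces[8] = 2
pieces[9] = 2
pieces[10] = 2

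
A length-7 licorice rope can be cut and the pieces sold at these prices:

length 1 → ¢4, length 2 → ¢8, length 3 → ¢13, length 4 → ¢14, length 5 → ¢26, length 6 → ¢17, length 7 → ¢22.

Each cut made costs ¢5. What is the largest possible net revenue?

29

Consider every possible first cut. r[k] is the best of p[i]+r[k−i] over all sellable i≤k, charging 5 whenever i<k.
r[1] = 4
r[2] = 8
r[3] = 13
r[4] = 14
r[5] = 26
r[6] = 25  (first piece 1, then r[5]=26)
r[7] = 29  (first piece 2, then r[5]=26)
One optimal plan: pieces 5 + 2 (1 cut) → ¢34 − ¢5 = ¢29.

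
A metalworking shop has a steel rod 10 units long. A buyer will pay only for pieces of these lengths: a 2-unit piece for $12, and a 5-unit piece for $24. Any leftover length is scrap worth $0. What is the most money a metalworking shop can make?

60

Build r[k] bottom-up: r[k] = max over allowed piece i of (p[i] + r[k−i]).
r[1] = 0
r[2] = 12
r[3] = 12
r[4] = 24  (first piece 2, then r[2]=12)
r[5] = 24
r[6] = 36  (first piece 2, then r[4]=24)
r[7] = 36
r[8] = 48  (first piece 2, then r[6]=36)
r[9] = 48
r[10] = 60  (first piece 2, then r[8]=48)
One optimal cutting: 2 + 2 + 2 + 2 + 2 → $60.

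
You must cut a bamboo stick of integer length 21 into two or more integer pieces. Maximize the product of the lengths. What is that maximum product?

2187

Define g[k] = max over 1≤i<k of i · max(k−i, g[k−i]); the inner max lets the remainder stay uncut if that's better.
Small cases: g[2]=1, g[3]=2, g[4]=4, g[5]=6, g[6]=9, g[7]=12, g[8]=18, g[9]=27, g[10]=36, g[11]=54, g[12]=81, g[13]=108, g[14]=162, g[15]=243, g[16]=324.
g[17] = max(1·324, 2·243, 3·162, …, 15·2, 16·1) = 486
g[18] = max(1·486, 2·324, 3·243, …, 16·2, 17·1) = 729
g[19] = max(1·729, 2·486, 3·324, …, 17·2, 18·1) = 972
g[20] = max(1·972, 2·729, 3·486, …, 18·2, 19·1) = 1458
g[21] = max(1·1458, 2·972, 3·729, …, 19·2, 20·1) = 2187
One optimal split: 3 + 3 + 3 + 3 + 3 + 3 + 3; product 3·3·3·3·3·3·3 = 2187.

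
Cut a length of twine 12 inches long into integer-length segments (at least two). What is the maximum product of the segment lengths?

81

Let m[k] be the best product for length k (with at least one cut). For each first piece i, the rest contributes max(k−i, m[k−i]).
m[2] = 1×max(1,0) = 1×1 = 1
m[3] = 1×max(2,1) = 1×2 = 2
m[4] = 2×max(2,1) = 2×2 = 4
m[5] = 2×max(3,2) = 2×3 = 6
m[6] = 3×max(3,2) = 3×3 = 9
m[7] = 2×max(5,6) = 2×6 = 12
m[8] = 2×max(6,9) = 2×9 = 18
m[9] = 3×max(6,9) = 3×9 = 27
m[10] = 2×max(8,18) = 2×18 = 36
m[11] = 2×max(9,27) = 2×27 = 54
m[12] = 3×max(9,27) = 3×27 = 81
One optimal split: 3 + 3 + 3 + 3; product 3×3×3×3 = 81.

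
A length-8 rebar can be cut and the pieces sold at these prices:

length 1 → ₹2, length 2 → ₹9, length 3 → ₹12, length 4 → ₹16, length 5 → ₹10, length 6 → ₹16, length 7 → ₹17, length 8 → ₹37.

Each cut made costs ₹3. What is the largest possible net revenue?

37

Let v[k] be the best obtainable value from length k. For each k, try every first piece i and keep the best of price[i] + v[k−i] minus the 3 cut fee when i<k.
v[1] = 2
v[2] = max(2+2-3, 9+0) = 9
v[3] = max(2+9-3, 9+2-3, 12+0) = 12
v[4] = max(2+12-3, 9+9-3, 12+2-3, 16+0) = 16
v[5] = max(2+16-3, 9+12-3, 12+9-3, 16+2-3, 10+0) = 18
v[6] = max(2+18-3, 9+16-3, 12+12-3, 16+9-3, 10+2-3, 16+0) = 22
v[7] = max(2+22-3, 9+18-3, 12+16-3, …, 16+2-3, 17+0) = 25
v[8] = max(2+25-3, 9+22-3, 12+18-3, …, 17+2-3, 37+0) = 37
Best is to make no cuts and sell whole for ₹37.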